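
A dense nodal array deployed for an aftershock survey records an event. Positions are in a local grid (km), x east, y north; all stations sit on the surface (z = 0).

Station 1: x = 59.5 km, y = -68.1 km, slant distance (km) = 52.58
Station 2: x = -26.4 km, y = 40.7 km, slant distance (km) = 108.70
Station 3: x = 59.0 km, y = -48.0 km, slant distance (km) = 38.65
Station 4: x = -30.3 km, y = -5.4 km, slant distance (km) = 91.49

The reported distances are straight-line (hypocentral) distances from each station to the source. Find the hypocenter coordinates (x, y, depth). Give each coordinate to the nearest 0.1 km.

Each station gives a sphere (x−x_i)² + (y−y_i)² + z² = d_i² (stations at z=0).
Subtracting the Station 1 sphere from Station 2 and Station 3: z² cancels, leaving linear equations in x and y:
-171.8 x + 217.6 y = -14875.44
-1.0 x + 40.2 y = -1122.03
Solving: x ≈ 52.901, y ≈ -26.595 km (keep extra digits for the depth step; rounded: 52.9, -26.6).
Then from the Station 1 sphere: z² = 52.58² − (x − 59.5)² − (y + 68.1)² with x = 52.901, y = -26.595, so z ≈ 31.598 ≈ 31.6 km.
Check against Station 4 (with the unrounded solution): distance 91.49 ≈ 91.49 km. ✓

(52.9, -26.6, 31.6)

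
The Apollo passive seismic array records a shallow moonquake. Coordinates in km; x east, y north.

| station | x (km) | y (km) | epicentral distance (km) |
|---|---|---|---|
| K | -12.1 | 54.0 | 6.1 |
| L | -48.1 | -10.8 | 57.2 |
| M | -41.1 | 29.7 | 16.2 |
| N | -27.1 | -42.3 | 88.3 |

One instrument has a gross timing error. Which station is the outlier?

Solve using three stations at a time. Using L, M, N (subtract circle equations pairwise → linear system) gives (x, y) ≈ (-37.5, 45.4).
Distances from that point to each station vs reported:
  K: calculated 26.8 vs reported 6.1 → residual 20.7 km
  L: calculated 57.2 vs reported 57.2 → residual 0.0 km
  M: calculated 16.1 vs reported 16.2 → residual 0.1 km
  N: calculated 88.3 vs reported 88.3 → residual 0.0 km
L, M, N are mutually consistent (residuals ≈ 0); K is off by 20.7 km.

K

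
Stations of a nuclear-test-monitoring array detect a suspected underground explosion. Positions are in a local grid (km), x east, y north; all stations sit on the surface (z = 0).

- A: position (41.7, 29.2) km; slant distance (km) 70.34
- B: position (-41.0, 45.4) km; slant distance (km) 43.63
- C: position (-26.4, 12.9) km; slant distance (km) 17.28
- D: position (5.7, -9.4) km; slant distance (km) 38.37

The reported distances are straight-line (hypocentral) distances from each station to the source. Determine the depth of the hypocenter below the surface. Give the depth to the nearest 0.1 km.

Each station gives a sphere (x−x_i)² + (y−y_i)² + z² = d_i² (stations at z=0).
Subtracting the A sphere from B and C: z² cancels, leaving linear equations in x and y:
-165.4 x + 32.4 y = 4194.77
-136.2 x − 32.6 y = 2920.96
Solving: x ≈ -23.599, y ≈ 8.996 km (keep extra digits for the depth step; rounded: -23.6, 9.0).
Then from the A sphere: z² = 70.34² − (x − 41.7)² − (y − 29.2)² with x = -23.599, y = 8.996, so z ≈ 16.600 ≈ 16.6 km.

depth ≈ 16.6 km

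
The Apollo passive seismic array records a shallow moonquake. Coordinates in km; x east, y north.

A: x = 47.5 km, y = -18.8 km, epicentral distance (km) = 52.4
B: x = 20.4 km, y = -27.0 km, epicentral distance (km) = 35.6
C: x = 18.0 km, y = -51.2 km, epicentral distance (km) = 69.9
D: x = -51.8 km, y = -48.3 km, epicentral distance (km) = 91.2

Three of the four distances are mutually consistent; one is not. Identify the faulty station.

Solve using three stations at a time. Using A, C, D (subtract circle equations pairwise → linear system) gives (x, y) ≈ (10.5, 18.3).
Distances from that point to each station vs reported:
  A: calculated 52.4 vs reported 52.4 → residual 0.0 km
  B: calculated 46.3 vs reported 35.6 → residual 10.7 km
  C: calculated 69.9 vs reported 69.9 → residual 0.0 km
  D: calculated 91.2 vs reported 91.2 → residual 0.0 km
A, C, D are mutually consistent (residuals ≈ 0); B is off by 10.7 km.

B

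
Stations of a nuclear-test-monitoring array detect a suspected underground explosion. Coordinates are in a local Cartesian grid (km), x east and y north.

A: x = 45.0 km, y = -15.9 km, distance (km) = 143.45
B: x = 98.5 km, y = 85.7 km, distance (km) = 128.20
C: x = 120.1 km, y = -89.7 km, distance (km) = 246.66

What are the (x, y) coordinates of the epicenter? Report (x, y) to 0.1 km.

Circle about each station: (x − 45.0)² + (y + 15.9)² = 143.45²; (x − 98.5)² + (y − 85.7)² = 128.20²; (x − 120.1)² + (y + 89.7)² = 246.66².
Subtracting the A equation from the B and C equations removes the quadratic terms:
107.0 x + 203.2 y = 18911.59
150.2 x − 147.6 y = -20070.96
Solving the 2×2 system: x ≈ -27.8, y ≈ 107.7 km.

x ≈ -27.8 km, y ≈ 107.7 km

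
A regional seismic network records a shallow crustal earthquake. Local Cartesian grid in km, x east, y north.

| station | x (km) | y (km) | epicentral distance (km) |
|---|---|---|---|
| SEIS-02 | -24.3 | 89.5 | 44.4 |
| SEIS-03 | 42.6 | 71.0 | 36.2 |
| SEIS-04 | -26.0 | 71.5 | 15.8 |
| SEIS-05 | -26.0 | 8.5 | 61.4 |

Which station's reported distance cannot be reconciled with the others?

Solve using three stations at a time. Using SEIS-02, SEIS-03, SEIS-05 (subtract circle equations pairwise → linear system) gives (x, y) ≈ (8.3, 59.4).
Distances from that point to each station vs reported:
  SEIS-02: calculated 44.4 vs reported 44.4 → residual 0.0 km
  SEIS-03: calculated 36.2 vs reported 36.2 → residual 0.0 km
  SEIS-04: calculated 36.4 vs reported 15.8 → residual 20.6 km
  SEIS-05: calculated 61.4 vs reported 61.4 → residual 0.0 km
SEIS-02, SEIS-03, SEIS-05 are mutually consistent (residuals ≈ 0); SEIS-04 is off by 20.6 km.

SEIS-04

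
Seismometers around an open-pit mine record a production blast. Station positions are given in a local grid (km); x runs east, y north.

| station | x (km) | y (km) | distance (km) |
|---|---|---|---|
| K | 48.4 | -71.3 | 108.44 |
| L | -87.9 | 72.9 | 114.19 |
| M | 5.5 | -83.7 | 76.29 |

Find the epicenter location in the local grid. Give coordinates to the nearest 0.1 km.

Circle about each station: (x − 48.4)² + (y + 71.3)² = 108.44²; (x + 87.9)² + (y − 72.9)² = 114.19²; (x − 5.5)² + (y + 83.7)² = 76.29².
Subtracting the K equation from the L and M equations removes the quadratic terms:
-272.6 x + 288.4 y = 4334.45
-85.8 x − 24.8 y = 5548.76
Solving the 2×2 system: x ≈ -54.2, y ≈ -36.2 km.

x ≈ -54.2 km, y ≈ -36.2 km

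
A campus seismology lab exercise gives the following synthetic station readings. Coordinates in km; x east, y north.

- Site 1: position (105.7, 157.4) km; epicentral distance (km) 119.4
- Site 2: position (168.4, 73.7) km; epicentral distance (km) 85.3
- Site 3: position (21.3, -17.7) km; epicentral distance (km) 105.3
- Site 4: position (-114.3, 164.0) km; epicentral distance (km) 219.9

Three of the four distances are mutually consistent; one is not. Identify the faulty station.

Site 1

Solve using three stations at a time. Using Site 2, Site 3, Site 4 (subtract circle equations pairwise → linear system) gives (x, y) ≈ (83.3, 67.5).
Distances from that point to each station vs reported:
  Site 1: calculated 92.7 vs reported 119.4 → residual 26.7 km
  Site 2: calculated 85.3 vs reported 85.3 → residual 0.0 km
  Site 3: calculated 105.3 vs reported 105.3 → residual 0.0 km
  Site 4: calculated 219.9 vs reported 219.9 → residual 0.0 km
Site 2, Site 3, Site 4 are mutually consistent (residuals ≈ 0); Site 1 is off by 26.7 km.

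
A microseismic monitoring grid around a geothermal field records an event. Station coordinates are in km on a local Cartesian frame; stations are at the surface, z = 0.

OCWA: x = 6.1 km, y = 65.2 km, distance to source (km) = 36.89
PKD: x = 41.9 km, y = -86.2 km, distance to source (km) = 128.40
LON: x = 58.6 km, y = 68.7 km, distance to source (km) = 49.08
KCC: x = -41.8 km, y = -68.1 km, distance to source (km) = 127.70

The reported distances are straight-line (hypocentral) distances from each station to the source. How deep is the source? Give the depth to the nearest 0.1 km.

Each station gives a sphere (x−x_i)² + (y−y_i)² + z² = d_i² (stations at z=0).
Subtracting the OCWA sphere from PKD and LON: z² cancels, leaving linear equations in x and y:
71.6 x − 302.8 y = -10227.89
105.0 x + 7.0 y = 2817.43
Solving: x ≈ 24.199, y ≈ 39.500 km (keep extra digits for the depth step; rounded: 24.2, 39.5).
Then from the OCWA sphere: z² = 36.89² − (x − 6.1)² − (y − 65.2)² with x = 24.199, y = 39.500, so z ≈ 19.308 ≈ 19.3 km.

depth ≈ 19.3 km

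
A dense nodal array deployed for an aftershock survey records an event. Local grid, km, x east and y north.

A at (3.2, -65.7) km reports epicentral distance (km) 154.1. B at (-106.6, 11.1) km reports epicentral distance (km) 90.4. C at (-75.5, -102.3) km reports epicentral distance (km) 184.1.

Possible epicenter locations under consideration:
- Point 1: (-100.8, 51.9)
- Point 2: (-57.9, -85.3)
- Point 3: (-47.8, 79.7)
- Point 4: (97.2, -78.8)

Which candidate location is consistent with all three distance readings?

For each candidate, compare |candidate − station| to the reported distance:
Point 1: residuals A 2.9, B 49.2, C 27.8 → max 49.2 km
Point 2: residuals A 89.9, B 17.6, C 159.6 → max 159.6 km
Point 3: residuals A 0.0, B 0.0, C 0.0 → max 0.0 km
Point 4: residuals A 59.2, B 132.3, C 9.8 → max 132.3 km
Only Point 3 has all residuals ≈ 0.

Point 3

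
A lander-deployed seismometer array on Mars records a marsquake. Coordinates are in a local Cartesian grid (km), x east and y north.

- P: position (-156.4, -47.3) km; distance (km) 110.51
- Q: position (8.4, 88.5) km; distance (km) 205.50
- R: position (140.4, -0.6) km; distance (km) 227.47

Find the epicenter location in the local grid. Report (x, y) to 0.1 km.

Circle about each station: (x + 156.4)² + (y + 47.3)² = 110.51²; (x − 8.4)² + (y − 88.5)² = 205.50²; (x − 140.4)² + (y + 0.6)² = 227.47².
Subtracting the P equation from the Q and R equations removes the quadratic terms:
329.6 x + 271.6 y = -48813.23
593.6 x + 93.4 y = -46515.87
Solving the 2×2 system: x ≈ -61.9, y ≈ -104.6 km.

x ≈ -61.9 km, y ≈ -104.6 km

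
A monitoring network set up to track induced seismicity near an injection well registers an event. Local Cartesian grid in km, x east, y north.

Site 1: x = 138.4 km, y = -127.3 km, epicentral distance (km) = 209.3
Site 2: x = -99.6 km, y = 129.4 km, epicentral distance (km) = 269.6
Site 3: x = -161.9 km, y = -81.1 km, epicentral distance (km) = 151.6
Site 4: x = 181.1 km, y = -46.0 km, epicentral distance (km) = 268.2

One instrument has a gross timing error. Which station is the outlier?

Solve using three stations at a time. Using Site 1, Site 2, Site 4 (subtract circle equations pairwise → linear system) gives (x, y) ≈ (-70.6, -138.6).
Distances from that point to each station vs reported:
  Site 1: calculated 209.3 vs reported 209.3 → residual 0.0 km
  Site 2: calculated 269.6 vs reported 269.6 → residual 0.0 km
  Site 3: calculated 107.9 vs reported 151.6 → residual 43.7 km
  Site 4: calculated 268.2 vs reported 268.2 → residual 0.0 km
Site 1, Site 2, Site 4 are mutually consistent (residuals ≈ 0); Site 3 is off by 43.7 km.

Site 3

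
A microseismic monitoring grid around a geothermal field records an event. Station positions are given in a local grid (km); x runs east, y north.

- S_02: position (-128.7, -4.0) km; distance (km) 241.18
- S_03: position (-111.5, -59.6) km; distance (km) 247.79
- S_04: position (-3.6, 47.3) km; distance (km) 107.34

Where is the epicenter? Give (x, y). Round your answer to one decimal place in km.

Circle about each station: (x + 128.7)² + (y + 4.0)² = 241.18²; (x + 111.5)² + (y + 59.6)² = 247.79²; (x + 3.6)² + (y − 47.3)² = 107.34².
Subtracting the S_02 equation from the S_03 and S_04 equations removes the quadratic terms:
34.4 x − 111.2 y = -3827.37
250.2 x + 102.6 y = 32316.48
Solving the 2×2 system: x ≈ 102.1, y ≈ 66.0 km.

102.1 km east, 66.0 km north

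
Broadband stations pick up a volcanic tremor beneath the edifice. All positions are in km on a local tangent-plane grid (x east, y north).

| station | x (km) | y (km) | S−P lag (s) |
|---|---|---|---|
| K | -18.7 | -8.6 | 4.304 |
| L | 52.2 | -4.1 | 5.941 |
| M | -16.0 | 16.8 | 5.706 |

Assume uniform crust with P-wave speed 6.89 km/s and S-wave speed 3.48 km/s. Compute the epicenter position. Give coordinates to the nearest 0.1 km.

(11.3, -12.6)

Distance from S−P lag: d = Δt · v_P v_S / (v_P − v_S) = Δt · (6.89·3.48)/(6.89−3.48) ≈ 7.0314·Δt.
So d_K = 30.26, d_L = 41.77, d_M = 40.12 km.
Circle about each station: (x + 18.7)² + (y + 8.6)² = 30.26²; (x − 52.2)² + (y + 4.1)² = 41.77²; (x + 16.0)² + (y − 16.8)² = 40.12².
Subtracting the K equation from the L and M equations removes the quadratic terms:
141.8 x + 9.0 y = 1488.93
5.4 x + 50.8 y = -579.36
Solving the 2×2 system: x ≈ 11.3, y ≈ -12.6 km.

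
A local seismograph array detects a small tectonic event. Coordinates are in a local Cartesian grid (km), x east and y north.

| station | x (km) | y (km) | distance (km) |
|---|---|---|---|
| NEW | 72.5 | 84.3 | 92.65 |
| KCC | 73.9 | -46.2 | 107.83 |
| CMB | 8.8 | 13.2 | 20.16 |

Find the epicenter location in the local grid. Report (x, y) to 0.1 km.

Circle about each station: (x − 72.5)² + (y − 84.3)² = 92.65²; (x − 73.9)² + (y + 46.2)² = 107.83²; (x − 8.8)² + (y − 13.2)² = 20.16².
Subtracting the NEW equation from the KCC and CMB equations removes the quadratic terms:
2.8 x − 261.0 y = -7810.38
-127.4 x − 142.2 y = -3933.46
Solving the 2×2 system: x ≈ -2.5, y ≈ 29.9 km.

x ≈ -2.5 km, y ≈ 29.9 km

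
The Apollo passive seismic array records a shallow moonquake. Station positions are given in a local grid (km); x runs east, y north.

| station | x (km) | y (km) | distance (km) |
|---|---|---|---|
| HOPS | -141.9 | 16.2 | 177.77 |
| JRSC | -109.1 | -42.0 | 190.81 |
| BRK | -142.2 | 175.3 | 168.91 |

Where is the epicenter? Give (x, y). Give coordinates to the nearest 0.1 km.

(11.7, 105.7)

Circle about each station: (x + 141.9)² + (y − 16.2)² = 177.77²; (x + 109.1)² + (y + 42.0)² = 190.81²; (x + 142.2)² + (y − 175.3)² = 168.91².
Subtracting pairs of circle equations eliminates x²+y² and gives linear equations (the radical axes):
65.6 x − 116.4 y = -11537.52
-0.6 x + 318.2 y = 33624.46
Solving the 2×2 system: x ≈ 11.7, y ≈ 105.7 km.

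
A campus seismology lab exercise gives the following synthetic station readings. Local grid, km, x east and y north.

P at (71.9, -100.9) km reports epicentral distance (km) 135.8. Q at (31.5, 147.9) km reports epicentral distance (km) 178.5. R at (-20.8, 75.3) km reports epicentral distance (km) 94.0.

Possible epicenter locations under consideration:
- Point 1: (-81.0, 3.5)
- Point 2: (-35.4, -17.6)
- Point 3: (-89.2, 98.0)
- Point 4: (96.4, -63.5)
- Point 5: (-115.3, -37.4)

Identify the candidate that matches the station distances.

Point 2

For each candidate, compare |candidate − station| to the reported distance:
Point 1: residuals P 49.3, Q 4.6, R 0.3 → max 49.3 km
Point 2: residuals P 0.0, Q 0.0, R 0.0 → max 0.0 km
Point 3: residuals P 120.2, Q 47.9, R 21.9 → max 120.2 km
Point 4: residuals P 91.1, Q 42.6, R 87.7 → max 91.1 km
Point 5: residuals P 61.9, Q 57.9, R 53.1 → max 61.9 km
Only Point 2 has all residuals ≈ 0.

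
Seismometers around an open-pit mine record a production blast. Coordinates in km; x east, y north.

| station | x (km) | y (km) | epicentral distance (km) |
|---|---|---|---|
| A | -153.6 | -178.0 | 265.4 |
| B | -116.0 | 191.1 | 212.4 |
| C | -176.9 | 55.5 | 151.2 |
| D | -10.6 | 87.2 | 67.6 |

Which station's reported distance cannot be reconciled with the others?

Solve using three stations at a time. Using A, B, D (subtract circle equations pairwise → linear system) gives (x, y) ≈ (16.9, 25.4).
Distances from that point to each station vs reported:
  A: calculated 265.4 vs reported 265.4 → residual 0.0 km
  B: calculated 212.4 vs reported 212.4 → residual 0.0 km
  C: calculated 196.1 vs reported 151.2 → residual 44.9 km
  D: calculated 67.6 vs reported 67.6 → residual 0.0 km
A, B, D are mutually consistent (residuals ≈ 0); C is off by 44.9 km.

C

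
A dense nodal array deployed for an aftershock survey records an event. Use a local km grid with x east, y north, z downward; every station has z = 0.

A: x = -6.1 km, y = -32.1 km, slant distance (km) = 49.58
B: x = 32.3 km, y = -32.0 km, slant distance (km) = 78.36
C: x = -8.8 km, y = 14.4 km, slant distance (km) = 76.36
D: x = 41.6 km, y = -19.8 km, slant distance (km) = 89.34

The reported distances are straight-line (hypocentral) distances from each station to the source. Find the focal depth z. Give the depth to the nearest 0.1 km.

37.7 km

Each station gives a sphere (x−x_i)² + (y−y_i)² + z² = d_i² (stations at z=0).
Subtracting the A sphere from B and C: z² cancels, leaving linear equations in x and y:
76.8 x + 0.2 y = -2682.44
-5.4 x + 93.0 y = -4155.49
Solving: x ≈ -34.806, y ≈ -46.704 km (keep extra digits for the depth step; rounded: -34.8, -46.7).
Then from the A sphere: z² = 49.58² − (x + 6.1)² − (y + 32.1)² with x = -34.806, y = -46.704, so z ≈ 37.694 ≈ 37.7 km.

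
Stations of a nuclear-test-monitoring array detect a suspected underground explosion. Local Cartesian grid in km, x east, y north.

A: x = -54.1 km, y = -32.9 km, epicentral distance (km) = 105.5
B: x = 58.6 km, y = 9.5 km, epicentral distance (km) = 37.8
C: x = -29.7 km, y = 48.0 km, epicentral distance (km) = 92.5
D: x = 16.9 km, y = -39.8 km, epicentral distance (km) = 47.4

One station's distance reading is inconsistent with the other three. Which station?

B

Solve using three stations at a time. Using A, C, D (subtract circle equations pairwise → linear system) gives (x, y) ≈ (47.2, -3.4).
Distances from that point to each station vs reported:
  A: calculated 105.5 vs reported 105.5 → residual 0.0 km
  B: calculated 17.2 vs reported 37.8 → residual 20.6 km
  C: calculated 92.5 vs reported 92.5 → residual 0.0 km
  D: calculated 47.3 vs reported 47.4 → residual 0.1 km
A, C, D are mutually consistent (residuals ≈ 0); B is off by 20.6 km.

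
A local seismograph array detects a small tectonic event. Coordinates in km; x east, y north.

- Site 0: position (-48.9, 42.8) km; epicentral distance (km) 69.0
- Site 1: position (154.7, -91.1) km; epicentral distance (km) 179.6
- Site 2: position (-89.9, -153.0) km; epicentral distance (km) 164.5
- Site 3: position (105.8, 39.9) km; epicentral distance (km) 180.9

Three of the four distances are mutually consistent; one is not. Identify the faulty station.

Solve using three stations at a time. Using Site 0, Site 1, Site 2 (subtract circle equations pairwise → linear system) gives (x, y) ≈ (-6.2, -11.4).
Distances from that point to each station vs reported:
  Site 0: calculated 69.0 vs reported 69.0 → residual 0.0 km
  Site 1: calculated 179.6 vs reported 179.6 → residual 0.0 km
  Site 2: calculated 164.5 vs reported 164.5 → residual 0.0 km
  Site 3: calculated 123.2 vs reported 180.9 → residual 57.7 km
Site 0, Site 1, Site 2 are mutually consistent (residuals ≈ 0); Site 3 is off by 57.7 km.

Site 3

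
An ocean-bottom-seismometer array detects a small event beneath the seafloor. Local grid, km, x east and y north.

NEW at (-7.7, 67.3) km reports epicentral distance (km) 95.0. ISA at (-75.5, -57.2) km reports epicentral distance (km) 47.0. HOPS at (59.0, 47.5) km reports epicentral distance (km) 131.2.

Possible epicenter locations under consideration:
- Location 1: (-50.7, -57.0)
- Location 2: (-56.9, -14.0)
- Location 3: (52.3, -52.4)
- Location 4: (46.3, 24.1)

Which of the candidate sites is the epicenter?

Location 2

For each candidate, compare |candidate − station| to the reported distance:
Location 1: residuals NEW 36.5, ISA 22.2, HOPS 20.3 → max 36.5 km
Location 2: residuals NEW 0.0, ISA 0.0, HOPS 0.0 → max 0.0 km
Location 3: residuals NEW 38.9, ISA 80.9, HOPS 31.1 → max 80.9 km
Location 4: residuals NEW 25.8, ISA 99.4, HOPS 104.6 → max 104.6 km
Only Location 2 has all residuals ≈ 0.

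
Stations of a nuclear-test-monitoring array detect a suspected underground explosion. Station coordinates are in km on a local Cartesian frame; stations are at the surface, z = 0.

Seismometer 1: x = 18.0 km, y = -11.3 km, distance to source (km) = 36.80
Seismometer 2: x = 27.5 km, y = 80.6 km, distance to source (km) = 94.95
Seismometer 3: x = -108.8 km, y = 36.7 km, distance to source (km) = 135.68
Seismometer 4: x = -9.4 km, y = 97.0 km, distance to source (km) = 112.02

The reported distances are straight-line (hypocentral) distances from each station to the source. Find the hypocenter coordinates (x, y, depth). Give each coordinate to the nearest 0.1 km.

Each station gives a sphere (x−x_i)² + (y−y_i)² + z² = d_i² (stations at z=0).
Subtracting the Seismometer 1 sphere from Seismometer 2 and Seismometer 3: z² cancels, leaving linear equations in x and y:
19.0 x + 183.8 y = -860.34
-253.6 x + 96.0 y = -4322.18
Solving: x ≈ 14.696, y ≈ -6.200 km (keep extra digits for the depth step; rounded: 14.7, -6.2).
Then from the Seismometer 1 sphere: z² = 36.80² − (x − 18.0)² − (y + 11.3)² with x = 14.696, y = -6.200, so z ≈ 36.295 ≈ 36.3 km.
Check against Seismometer 4 (with the unrounded solution): distance 112.02 ≈ 112.02 km. ✓

x ≈ 14.7 km, y ≈ -6.2 km, depth ≈ 36.3 km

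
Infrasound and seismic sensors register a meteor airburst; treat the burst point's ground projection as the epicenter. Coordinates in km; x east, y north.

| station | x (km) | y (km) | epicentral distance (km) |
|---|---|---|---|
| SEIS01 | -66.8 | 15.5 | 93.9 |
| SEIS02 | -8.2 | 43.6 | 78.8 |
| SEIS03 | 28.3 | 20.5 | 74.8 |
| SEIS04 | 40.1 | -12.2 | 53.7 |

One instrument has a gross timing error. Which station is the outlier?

SEIS02

Solve using three stations at a time. Using SEIS01, SEIS03, SEIS04 (subtract circle equations pairwise → linear system) gives (x, y) ≈ (1.2, -49.2).
Distances from that point to each station vs reported:
  SEIS01: calculated 93.9 vs reported 93.9 → residual 0.0 km
  SEIS02: calculated 93.3 vs reported 78.8 → residual 14.5 km
  SEIS03: calculated 74.8 vs reported 74.8 → residual 0.0 km
  SEIS04: calculated 53.7 vs reported 53.7 → residual 0.0 km
SEIS01, SEIS03, SEIS04 are mutually consistent (residuals ≈ 0); SEIS02 is off by 14.5 km.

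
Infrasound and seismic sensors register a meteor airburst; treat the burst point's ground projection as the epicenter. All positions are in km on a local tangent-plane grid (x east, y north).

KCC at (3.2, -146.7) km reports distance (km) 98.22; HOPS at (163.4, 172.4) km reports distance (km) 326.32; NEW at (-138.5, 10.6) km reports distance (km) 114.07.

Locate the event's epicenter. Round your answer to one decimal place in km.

Circle about each station: (x − 3.2)² + (y + 146.7)² = 98.22²; (x − 163.4)² + (y − 172.4)² = 326.32²; (x + 138.5)² + (y − 10.6)² = 114.07².
Subtracting the KCC equation from the HOPS and NEW equations removes the quadratic terms:
320.4 x + 638.2 y = -61947.38
-283.4 x + 314.6 y = -5601.32
Solving the 2×2 system: x ≈ -56.5, y ≈ -68.7 km.

-56.5 km east, -68.7 km north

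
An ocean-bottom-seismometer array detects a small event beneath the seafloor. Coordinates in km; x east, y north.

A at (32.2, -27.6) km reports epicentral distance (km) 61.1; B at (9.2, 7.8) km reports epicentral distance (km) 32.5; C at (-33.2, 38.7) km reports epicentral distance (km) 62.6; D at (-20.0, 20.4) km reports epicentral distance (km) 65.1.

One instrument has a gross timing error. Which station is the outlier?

Solve using three stations at a time. Using A, B, C (subtract circle equations pairwise → linear system) gives (x, y) ≈ (29.2, 33.4).
Distances from that point to each station vs reported:
  A: calculated 61.1 vs reported 61.1 → residual 0.0 km
  B: calculated 32.5 vs reported 32.5 → residual 0.0 km
  C: calculated 62.6 vs reported 62.6 → residual 0.0 km
  D: calculated 50.8 vs reported 65.1 → residual 14.3 km
A, B, C are mutually consistent (residuals ≈ 0); D is off by 14.3 km.

D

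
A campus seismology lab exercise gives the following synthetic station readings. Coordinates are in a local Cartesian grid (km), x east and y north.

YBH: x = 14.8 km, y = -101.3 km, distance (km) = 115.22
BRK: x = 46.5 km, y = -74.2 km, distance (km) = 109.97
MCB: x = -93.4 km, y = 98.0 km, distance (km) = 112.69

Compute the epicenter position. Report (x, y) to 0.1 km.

x ≈ -29.9 km, y ≈ 4.9 km

Circle about each station: (x − 14.8)² + (y + 101.3)² = 115.22²; (x − 46.5)² + (y + 74.2)² = 109.97²; (x + 93.4)² + (y − 98.0)² = 112.69².
Subtracting the YBH equation from the BRK and MCB equations removes the quadratic terms:
63.4 x + 54.2 y = -1630.59
-216.4 x + 398.6 y = 8423.44
Solving the 2×2 system: x ≈ -29.9, y ≈ 4.9 km.
Check against YBH (with the unrounded x, y): √((x − 14.8)²+(y + 101.3)²) = 115.22 ≈ 115.22 km. ✓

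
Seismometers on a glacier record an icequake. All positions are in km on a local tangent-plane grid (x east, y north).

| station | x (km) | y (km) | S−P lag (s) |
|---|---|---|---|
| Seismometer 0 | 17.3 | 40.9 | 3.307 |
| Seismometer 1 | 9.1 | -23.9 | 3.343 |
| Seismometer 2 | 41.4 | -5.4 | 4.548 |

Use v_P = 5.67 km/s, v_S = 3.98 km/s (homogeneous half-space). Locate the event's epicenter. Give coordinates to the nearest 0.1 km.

x ≈ -16.6 km, y ≈ 12.6 km

Distance from S−P lag: d = Δt · v_P v_S / (v_P − v_S) = Δt · (5.67·3.98)/(5.67−3.98) ≈ 13.3530·Δt.
So d_Seismometer 0 = 44.16, d_Seismometer 1 = 44.64, d_Seismometer 2 = 60.73 km.
Circle about each station: (x − 17.3)² + (y − 40.9)² = 44.16²; (x − 9.1)² + (y + 23.9)² = 44.64²; (x − 41.4)² + (y + 5.4)² = 60.73².
Subtracting the Seismometer 0 equation from the Seismometer 1 and Seismometer 2 equations removes the quadratic terms:
-16.4 x − 129.6 y = -1360.70
48.2 x − 92.6 y = -1967.01
Solving the 2×2 system: x ≈ -16.6, y ≈ 12.6 km.
Check against Seismometer 0 (with the unrounded x, y): √((x − 17.3)²+(y − 40.9)²) = 44.16 ≈ 44.16 km. ✓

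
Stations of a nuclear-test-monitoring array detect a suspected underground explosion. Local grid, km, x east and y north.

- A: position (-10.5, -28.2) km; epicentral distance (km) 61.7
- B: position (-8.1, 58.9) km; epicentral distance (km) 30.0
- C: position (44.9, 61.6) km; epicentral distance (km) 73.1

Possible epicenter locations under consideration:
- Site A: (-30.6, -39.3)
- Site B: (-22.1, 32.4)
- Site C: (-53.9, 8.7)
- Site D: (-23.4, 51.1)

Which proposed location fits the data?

For each candidate, compare |candidate − station| to the reported distance:
Site A: residuals A 38.7, B 70.7, C 52.9 → max 70.7 km
Site B: residuals A 0.0, B 0.0, C 0.0 → max 0.0 km
Site C: residuals A 4.7, B 38.0, C 39.0 → max 39.0 km
Site D: residuals A 18.6, B 12.8, C 4.0 → max 18.6 km
Only Site B has all residuals ≈ 0.

Site B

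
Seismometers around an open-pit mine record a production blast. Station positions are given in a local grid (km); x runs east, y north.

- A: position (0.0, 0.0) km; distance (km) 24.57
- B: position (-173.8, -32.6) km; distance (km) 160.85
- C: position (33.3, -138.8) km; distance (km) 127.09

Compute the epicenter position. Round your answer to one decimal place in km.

Circle about each station: x² + y² = 24.57²; (x + 173.8)² + (y + 32.6)² = 160.85²; (x − 33.3)² + (y + 138.8)² = 127.09².
Subtracting the A equation from the B and C equations removes the quadratic terms:
-347.6 x − 65.2 y = 6000.16
66.6 x − 277.6 y = 4826.15
Solving the 2×2 system: x ≈ -13.4, y ≈ -20.6 km.

(-13.4, -20.6)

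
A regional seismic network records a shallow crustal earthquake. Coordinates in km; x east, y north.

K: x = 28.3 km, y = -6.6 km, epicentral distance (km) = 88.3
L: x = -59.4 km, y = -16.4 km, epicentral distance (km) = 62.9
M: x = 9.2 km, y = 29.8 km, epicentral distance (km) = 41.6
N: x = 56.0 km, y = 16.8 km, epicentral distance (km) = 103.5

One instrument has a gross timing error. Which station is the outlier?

Solve using three stations at a time. Using K, L, N (subtract circle equations pairwise → linear system) gives (x, y) ≈ (-43.7, 44.4).
Distances from that point to each station vs reported:
  K: calculated 88.2 vs reported 88.3 → residual 0.1 km
  L: calculated 62.8 vs reported 62.9 → residual 0.1 km
  M: calculated 54.9 vs reported 41.6 → residual 13.3 km
  N: calculated 103.5 vs reported 103.5 → residual 0.0 km
K, L, N are mutually consistent (residuals ≈ 0); M is off by 13.3 km.

M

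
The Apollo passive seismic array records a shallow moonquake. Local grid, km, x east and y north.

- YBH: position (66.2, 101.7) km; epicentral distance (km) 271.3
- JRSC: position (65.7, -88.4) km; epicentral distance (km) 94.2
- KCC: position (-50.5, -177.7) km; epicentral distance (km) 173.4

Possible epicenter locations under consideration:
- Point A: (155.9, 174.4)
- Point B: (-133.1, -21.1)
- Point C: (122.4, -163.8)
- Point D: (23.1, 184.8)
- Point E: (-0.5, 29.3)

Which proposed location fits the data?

For each candidate, compare |candidate − station| to the reported distance:
Point A: residuals YBH 155.8, JRSC 183.6, KCC 234.7 → max 234.7 km
Point B: residuals YBH 37.2, JRSC 115.7, KCC 3.6 → max 115.7 km
Point C: residuals YBH 0.1, JRSC 0.1, KCC 0.1 → max 0.1 km
Point D: residuals YBH 177.7, JRSC 182.3, KCC 196.5 → max 196.5 km
Point E: residuals YBH 172.9, JRSC 40.8, KCC 39.6 → max 172.9 km
Only Point C has all residuals ≈ 0.

Point C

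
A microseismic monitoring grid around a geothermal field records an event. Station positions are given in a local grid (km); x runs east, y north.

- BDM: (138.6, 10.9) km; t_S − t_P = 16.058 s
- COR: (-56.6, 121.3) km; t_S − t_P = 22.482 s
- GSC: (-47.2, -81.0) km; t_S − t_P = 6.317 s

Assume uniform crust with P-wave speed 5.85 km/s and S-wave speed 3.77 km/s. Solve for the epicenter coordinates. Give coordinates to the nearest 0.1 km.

(14.9, -106.1)

Distance from S−P lag: d = Δt · v_P v_S / (v_P − v_S) = Δt · (5.85·3.77)/(5.85−3.77) ≈ 10.6031·Δt.
So d_BDM = 170.26, d_COR = 238.38, d_GSC = 66.98 km.
Circle about each station: (x − 138.6)² + (y − 10.9)² = 170.26²; (x + 56.6)² + (y − 121.3)² = 238.38²; (x + 47.2)² + (y + 81.0)² = 66.98².
Subtracting the BDM equation from the COR and GSC equations removes the quadratic terms:
-390.4 x + 220.8 y = -29248.08
-371.6 x − 183.8 y = 13962.22
Solving the 2×2 system: x ≈ 14.9, y ≈ -106.1 km.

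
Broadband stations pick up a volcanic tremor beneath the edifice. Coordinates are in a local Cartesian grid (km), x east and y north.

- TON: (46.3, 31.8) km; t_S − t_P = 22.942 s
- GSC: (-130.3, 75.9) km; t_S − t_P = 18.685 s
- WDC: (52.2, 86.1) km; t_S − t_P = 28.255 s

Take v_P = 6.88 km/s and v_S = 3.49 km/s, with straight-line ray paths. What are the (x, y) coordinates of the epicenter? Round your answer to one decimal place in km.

Distance from S−P lag: d = Δt · v_P v_S / (v_P − v_S) = Δt · (6.88·3.49)/(6.88−3.49) ≈ 7.0829·Δt.
So d_TON = 162.50, d_GSC = 132.34, d_WDC = 200.13 km.
Circle about each station: (x − 46.3)² + (y − 31.8)² = 162.50²; (x + 130.3)² + (y − 75.9)² = 132.34²; (x − 52.2)² + (y − 86.1)² = 200.13².
Subtracting the TON equation from the GSC and WDC equations removes the quadratic terms:
-353.2 x + 88.2 y = 28476.34
11.8 x + 108.6 y = -6662.65
Solving the 2×2 system: x ≈ -93.4, y ≈ -51.2 km.

(-93.4, -51.2)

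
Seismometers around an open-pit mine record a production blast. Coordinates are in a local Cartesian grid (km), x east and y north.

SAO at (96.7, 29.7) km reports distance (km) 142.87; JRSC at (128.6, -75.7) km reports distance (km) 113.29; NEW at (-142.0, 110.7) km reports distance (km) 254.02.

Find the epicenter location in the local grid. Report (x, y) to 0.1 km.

Circle about each station: (x − 96.7)² + (y − 29.7)² = 142.87²; (x − 128.6)² + (y + 75.7)² = 113.29²; (x + 142.0)² + (y − 110.7)² = 254.02².
Subtracting the SAO equation from the JRSC and NEW equations removes the quadratic terms:
63.8 x − 210.8 y = 19612.68
-477.4 x + 162.0 y = -21928.81
Solving the 2×2 system: x ≈ 16.0, y ≈ -88.2 km.

16.0 km east, -88.2 km north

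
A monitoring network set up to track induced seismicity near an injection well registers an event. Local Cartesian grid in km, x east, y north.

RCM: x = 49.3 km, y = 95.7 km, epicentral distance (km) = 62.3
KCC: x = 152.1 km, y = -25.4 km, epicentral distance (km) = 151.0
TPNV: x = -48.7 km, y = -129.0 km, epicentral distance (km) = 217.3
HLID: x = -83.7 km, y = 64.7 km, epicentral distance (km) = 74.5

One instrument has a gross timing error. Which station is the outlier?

Solve using three stations at a time. Using RCM, TPNV, HLID (subtract circle equations pairwise → linear system) gives (x, y) ≈ (-12.1, 85.2).
Distances from that point to each station vs reported:
  RCM: calculated 62.3 vs reported 62.3 → residual 0.0 km
  KCC: calculated 198.0 vs reported 151.0 → residual 47.0 km
  TPNV: calculated 217.3 vs reported 217.3 → residual 0.0 km
  HLID: calculated 74.5 vs reported 74.5 → residual 0.0 km
RCM, TPNV, HLID are mutually consistent (residuals ≈ 0); KCC is off by 47.0 km.

KCC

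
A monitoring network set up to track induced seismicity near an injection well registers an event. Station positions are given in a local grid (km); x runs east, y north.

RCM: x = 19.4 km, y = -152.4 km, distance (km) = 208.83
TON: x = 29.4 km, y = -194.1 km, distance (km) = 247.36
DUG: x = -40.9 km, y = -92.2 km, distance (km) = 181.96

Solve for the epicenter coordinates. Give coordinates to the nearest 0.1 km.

Circle about each station: (x − 19.4)² + (y + 152.4)² = 208.83²; (x − 29.4)² + (y + 194.1)² = 247.36²; (x + 40.9)² + (y + 92.2)² = 181.96².
Subtracting the RCM equation from the TON and DUG equations removes the quadratic terms:
20.0 x − 83.4 y = -2639.95
-120.6 x + 120.4 y = -2927.94
Solving the 2×2 system: x ≈ 73.5, y ≈ 49.3 km.

x ≈ 73.5 km, y ≈ 49.3 km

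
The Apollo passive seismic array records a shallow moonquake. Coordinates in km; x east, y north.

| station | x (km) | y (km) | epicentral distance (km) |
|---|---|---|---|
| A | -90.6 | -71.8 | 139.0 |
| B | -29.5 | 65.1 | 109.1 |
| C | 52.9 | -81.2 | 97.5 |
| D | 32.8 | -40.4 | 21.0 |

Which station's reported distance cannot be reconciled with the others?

C

Solve using three stations at a time. Using A, B, D (subtract circle equations pairwise → linear system) gives (x, y) ≈ (38.5, -20.2).
Distances from that point to each station vs reported:
  A: calculated 139.0 vs reported 139.0 → residual 0.0 km
  B: calculated 109.1 vs reported 109.1 → residual 0.0 km
  C: calculated 62.7 vs reported 97.5 → residual 34.8 km
  D: calculated 21.0 vs reported 21.0 → residual 0.0 km
A, B, D are mutually consistent (residuals ≈ 0); C is off by 34.8 km.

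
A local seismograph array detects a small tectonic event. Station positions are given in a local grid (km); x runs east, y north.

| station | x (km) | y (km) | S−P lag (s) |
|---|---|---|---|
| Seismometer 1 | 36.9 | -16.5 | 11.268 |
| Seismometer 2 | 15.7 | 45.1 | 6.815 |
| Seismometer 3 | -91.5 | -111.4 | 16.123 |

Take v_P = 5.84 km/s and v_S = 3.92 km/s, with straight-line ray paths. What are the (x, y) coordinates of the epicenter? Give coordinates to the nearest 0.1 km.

Distance from S−P lag: d = Δt · v_P v_S / (v_P − v_S) = Δt · (5.84·3.92)/(5.84−3.92) ≈ 11.9233·Δt.
So d_Seismometer 1 = 134.35, d_Seismometer 2 = 81.26, d_Seismometer 3 = 192.24 km.
Circle about each station: (x − 36.9)² + (y + 16.5)² = 134.35²; (x − 15.7)² + (y − 45.1)² = 81.26²; (x + 91.5)² + (y + 111.4)² = 192.24².
Subtracting pairs of circle equations eliminates x²+y² and gives linear equations (the radical axes):
-42.4 x + 123.2 y = 12093.37
-256.8 x − 189.8 y = 242.05
Solving the 2×2 system: x ≈ -58.6, y ≈ 78.0 km.

(-58.6, 78.0)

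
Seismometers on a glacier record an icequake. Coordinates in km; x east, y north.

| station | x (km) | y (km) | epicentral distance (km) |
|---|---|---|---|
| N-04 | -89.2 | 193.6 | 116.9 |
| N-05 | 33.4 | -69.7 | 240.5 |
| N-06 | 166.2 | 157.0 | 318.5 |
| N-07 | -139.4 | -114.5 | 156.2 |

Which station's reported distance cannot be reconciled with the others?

Solve using three stations at a time. Using N-04, N-05, N-06 (subtract circle equations pairwise → linear system) gives (x, y) ≈ (-145.4, 91.1).
Distances from that point to each station vs reported:
  N-04: calculated 116.9 vs reported 116.9 → residual 0.0 km
  N-05: calculated 240.5 vs reported 240.5 → residual 0.0 km
  N-06: calculated 318.5 vs reported 318.5 → residual 0.0 km
  N-07: calculated 205.7 vs reported 156.2 → residual 49.5 km
N-04, N-05, N-06 are mutually consistent (residuals ≈ 0); N-07 is off by 49.5 km.

N-07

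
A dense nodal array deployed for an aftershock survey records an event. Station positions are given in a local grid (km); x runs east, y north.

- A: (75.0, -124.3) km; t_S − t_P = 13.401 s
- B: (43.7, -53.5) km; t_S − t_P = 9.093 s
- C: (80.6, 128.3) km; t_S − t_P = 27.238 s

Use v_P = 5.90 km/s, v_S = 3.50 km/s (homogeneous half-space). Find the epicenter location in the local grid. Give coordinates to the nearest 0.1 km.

Distance from S−P lag: d = Δt · v_P v_S / (v_P − v_S) = Δt · (5.90·3.50)/(5.90−3.50) ≈ 8.6042·Δt.
So d_A = 115.30, d_B = 78.24, d_C = 234.36 km.
Circle about each station: (x − 75.0)² + (y + 124.3)² = 115.30²; (x − 43.7)² + (y + 53.5)² = 78.24²; (x − 80.6)² + (y − 128.3)² = 234.36².
Subtracting the A equation from the B and C equations removes the quadratic terms:
-62.6 x + 141.6 y = -9130.96
11.2 x + 505.2 y = -39748.76
Solving the 2×2 system: x ≈ -30.6, y ≈ -78.0 km.
Check against A (with the unrounded x, y): √((x − 75.0)²+(y + 124.3)²) = 115.28 ≈ 115.30 km. ✓

x ≈ -30.6 km, y ≈ -78.0 km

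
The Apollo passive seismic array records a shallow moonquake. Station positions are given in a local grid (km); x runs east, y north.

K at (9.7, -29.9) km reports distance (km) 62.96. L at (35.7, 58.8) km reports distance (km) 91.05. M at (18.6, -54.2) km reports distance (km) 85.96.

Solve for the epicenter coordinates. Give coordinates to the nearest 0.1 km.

-40.2 km east, 8.5 km north

Circle about each station: (x − 9.7)² + (y + 29.9)² = 62.96²; (x − 35.7)² + (y − 58.8)² = 91.05²; (x − 18.6)² + (y + 54.2)² = 85.96².
Subtracting pairs of circle equations eliminates x²+y² and gives linear equations (the radical axes):
52.0 x + 177.4 y = -582.31
17.8 x − 48.6 y = -1129.66
Solving the 2×2 system: x ≈ -40.2, y ≈ 8.5 km.
Check against K (with the unrounded x, y): √((x − 9.7)²+(y + 29.9)²) = 62.99 ≈ 62.96 km. ✓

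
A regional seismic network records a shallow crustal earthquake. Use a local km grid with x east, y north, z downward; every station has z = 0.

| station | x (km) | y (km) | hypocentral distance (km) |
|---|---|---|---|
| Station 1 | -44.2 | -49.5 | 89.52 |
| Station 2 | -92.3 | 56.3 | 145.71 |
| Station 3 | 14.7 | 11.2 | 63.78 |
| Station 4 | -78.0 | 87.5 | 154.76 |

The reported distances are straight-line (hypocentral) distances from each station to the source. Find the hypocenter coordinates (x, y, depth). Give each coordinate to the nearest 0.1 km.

Each station gives a sphere (x−x_i)² + (y−y_i)² + z² = d_i² (stations at z=0).
Subtracting the Station 1 sphere from Station 2 and Station 3: z² cancels, leaving linear equations in x and y:
-96.2 x + 211.6 y = -5932.48
117.8 x + 121.4 y = -116.42
Solving: x ≈ 19.002, y ≈ -19.397 km (keep extra digits for the depth step; rounded: 19.0, -19.4).
Then from the Station 1 sphere: z² = 89.52² − (x + 44.2)² − (y + 49.5)² with x = 19.002, y = -19.397, so z ≈ 55.796 ≈ 55.8 km.
Check against Station 4 (with the unrounded solution): distance 154.76 ≈ 154.76 km. ✓

(19.0, -19.4, 55.8)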